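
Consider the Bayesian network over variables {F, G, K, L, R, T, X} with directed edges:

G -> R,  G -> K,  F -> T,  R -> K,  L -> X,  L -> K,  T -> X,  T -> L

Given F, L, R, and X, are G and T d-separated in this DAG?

4 paths connect G and T; each must be blocked for d-separation to hold:
Path 1: G → R → K ← L ← T
  R is a chain here and R is conditioned on, so the path is blocked at R.
Path 2: G → R → K ← L → X ← T
  R is a chain here and R is conditioned on, so the path is blocked at R.
Path 3: G → K ← L ← T
  K is a collider here and neither K nor any of its descendants is conditioned on, so the collider stays closed — the path is blocked at K.
Path 4: G → K ← L → X ← T
  K is a collider here and neither K nor any of its descendants is conditioned on, so the collider stays closed — the path is blocked at K.
All paths are blocked; G ⊥ T | {F, L, R, X} holds.

Yes — G and T are d-separated given {F, L, R, X}.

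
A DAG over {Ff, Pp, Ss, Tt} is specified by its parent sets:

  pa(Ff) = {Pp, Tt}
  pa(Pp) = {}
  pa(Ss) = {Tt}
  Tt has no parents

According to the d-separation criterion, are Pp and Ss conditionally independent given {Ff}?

The only undirected path from Pp to Ss is:
  1. Pp → Ff ← Tt → Ss — Ff:collider[open]; Tt:fork[open] ⇒ active
Because an active path exists, Pp and Ss are not d-separated.

No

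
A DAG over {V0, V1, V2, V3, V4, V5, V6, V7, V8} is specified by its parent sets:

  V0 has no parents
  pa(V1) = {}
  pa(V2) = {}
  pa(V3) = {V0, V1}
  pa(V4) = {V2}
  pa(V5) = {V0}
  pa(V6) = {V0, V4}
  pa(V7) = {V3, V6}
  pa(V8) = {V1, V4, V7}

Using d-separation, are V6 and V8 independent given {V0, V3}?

No — V6 and V8 are not d-separated given {V0, V3}.

Enumerating the 5 paths from V6 to V8 and testing each for blocking by {V0, V3}:
  1. V6 ← V0 → V3 ← V1 → V8 — V0:fork[blocks]; V3:collider[open]; V1:fork[open] ⇒ blocked
  2. V6 ← V0 → V3 → V7 → V8 — V0:fork[blocks]; V3:chain[blocks]; V7:chain[open] ⇒ blocked
  3. V6 → V7 ← V3 ← V1 → V8 — V7:collider[blocks]; V3:chain[blocks]; V1:fork[open] ⇒ blocked
  4. V6 → V7 → V8 — V7:chain[open] ⇒ active
  5. V6 ← V4 → V8 — V4:fork[open] ⇒ active
At least one path is unblocked, so d-separation fails.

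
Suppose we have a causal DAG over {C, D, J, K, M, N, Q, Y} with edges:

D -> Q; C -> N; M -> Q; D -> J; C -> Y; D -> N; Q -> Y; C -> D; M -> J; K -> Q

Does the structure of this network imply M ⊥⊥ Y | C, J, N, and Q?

Enumerating the 6 paths from M to Y and testing each for blocking by {C, J, N, Q}:
Path 1: M → J ← D ← C → Y
  C is a fork here and C is conditioned on, so the path is blocked at C.
Path 2: M → J ← D → N ← C → Y
  C is a fork here and C is conditioned on, so the path is blocked at C.
Path 3: M → J ← D → Q → Y
  Q is a chain here and Q is conditioned on, so the path is blocked at Q.
Path 4: M → Q → Y
  Q is a chain here and Q is conditioned on, so the path is blocked at Q.
Path 5: M → Q ← D ← C → Y
  C is a fork here and C is conditioned on, so the path is blocked at C.
Path 6: M → Q ← D → N ← C → Y
  C is a fork here and C is conditioned on, so the path is blocked at C.
Every path is blocked, so M and Y are d-separated given {C, J, N, Q}.

Yes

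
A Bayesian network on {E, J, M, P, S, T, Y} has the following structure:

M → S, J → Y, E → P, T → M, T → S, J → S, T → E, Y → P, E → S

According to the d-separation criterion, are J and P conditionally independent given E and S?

No

4 paths connect J and P; each must be blocked for d-separation to hold:
Path 1: J → Y → P
  Y is a chain and Y is not conditioned on — no node blocks this path, so it is active.
Path 2: J → S ← T → E → P
  E is a chain here and E is conditioned on, so the path is blocked at E.
Path 3: J → S ← M ← T → E → P
  E is a chain here and E is conditioned on, so the path is blocked at E.
Path 4: J → S ← E → P
  E is a fork here and E is conditioned on, so the path is blocked at E.
Since the path J → Y → P is active, J and P are not d-separated given {E, S}.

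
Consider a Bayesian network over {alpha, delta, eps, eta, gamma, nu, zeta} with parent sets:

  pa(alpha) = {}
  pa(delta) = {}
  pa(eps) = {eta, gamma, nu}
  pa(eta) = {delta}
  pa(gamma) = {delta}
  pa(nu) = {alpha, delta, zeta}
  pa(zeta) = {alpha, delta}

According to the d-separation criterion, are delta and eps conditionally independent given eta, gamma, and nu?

We examine all 5 paths between delta and eps:
Path 1: delta → zeta ← alpha → nu → eps
  nu is a chain here and nu is conditioned on, so the path is blocked at nu.
Path 2: delta → zeta → nu → eps
  nu is a chain here and nu is conditioned on, so the path is blocked at nu.
Path 3: delta → nu → eps
  nu is a chain here and nu is conditioned on, so the path is blocked at nu.
Path 4: delta → eta → eps
  eta is a chain here and eta is conditioned on, so the path is blocked at eta.
Path 5: delta → gamma → eps
  gamma is a chain here and gamma is conditioned on, so the path is blocked at gamma.
All paths are blocked; delta ⊥ eps | {eta, gamma, nu} holds.

Yes — delta and eps are d-separated given {eta, gamma, nu}.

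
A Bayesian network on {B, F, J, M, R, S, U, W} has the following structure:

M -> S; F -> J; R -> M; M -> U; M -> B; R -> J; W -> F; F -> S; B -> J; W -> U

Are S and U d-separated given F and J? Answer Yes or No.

No

Enumerating the 6 paths from S to U and testing each for blocking by {F, J}:
  1. S ← F → J ← B ← M → U — F:fork[blocks]; J:collider[open]; B:chain[open]; M:fork[open] ⇒ blocked
  2. S ← F → J ← R → M → U — F:fork[blocks]; J:collider[open]; R:fork[open]; M:chain[open] ⇒ blocked
  3. S ← F ← W → U — F:chain[blocks]; W:fork[open] ⇒ blocked
  4. S ← M → B → J ← F ← W → U — M:fork[open]; B:chain[open]; J:collider[open]; F:chain[blocks]; W:fork[open] ⇒ blocked
  5. S ← M ← R → J ← F ← W → U — M:chain[open]; R:fork[open]; J:collider[open]; F:chain[blocks]; W:fork[open] ⇒ blocked
  6. S ← M → U — M:fork[open] ⇒ active
At least one path is unblocked, so d-separation fails.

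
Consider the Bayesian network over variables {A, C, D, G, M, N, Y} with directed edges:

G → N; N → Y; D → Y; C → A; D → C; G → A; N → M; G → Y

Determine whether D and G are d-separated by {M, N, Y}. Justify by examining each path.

No

3 paths connect D and G; each must be blocked for d-separation to hold:
Path 1: D → Y ← G
  Y is a collider and Y is conditioned on, which opens it — no node blocks this path, so it is active.
Path 2: D → Y ← N ← G
  N is a chain here and N is conditioned on, so the path is blocked at N.
Path 3: D → C → A ← G
  A is a collider here and neither A nor any of its descendants is conditioned on, so the collider stays closed — the path is blocked at A.
Because an active path exists, D and G are not d-separated.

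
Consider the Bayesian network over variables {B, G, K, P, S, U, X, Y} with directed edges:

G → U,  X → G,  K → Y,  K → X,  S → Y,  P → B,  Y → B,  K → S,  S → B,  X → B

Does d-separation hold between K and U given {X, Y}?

5 paths connect K and U; each must be blocked for d-separation to hold:
  1. K → Y → B ← X → G → U — Y:chain[blocks]; B:collider[blocks]; X:fork[blocks]; G:chain[open] ⇒ blocked
  2. K → Y ← S → B ← X → G → U — Y:collider[open]; S:fork[open]; B:collider[blocks]; X:fork[blocks]; G:chain[open] ⇒ blocked
  3. K → X → G → U — X:chain[blocks]; G:chain[open] ⇒ blocked
  4. K → S → Y → B ← X → G → U — S:chain[open]; Y:chain[blocks]; B:collider[blocks]; X:fork[blocks]; G:chain[open] ⇒ blocked
  5. K → S → B ← X → G → U — S:chain[open]; B:collider[blocks]; X:fork[blocks]; G:chain[open] ⇒ blocked
Every path is blocked, so K and U are d-separated given {X, Y}.

Yes — K and U are d-separated given {X, Y}.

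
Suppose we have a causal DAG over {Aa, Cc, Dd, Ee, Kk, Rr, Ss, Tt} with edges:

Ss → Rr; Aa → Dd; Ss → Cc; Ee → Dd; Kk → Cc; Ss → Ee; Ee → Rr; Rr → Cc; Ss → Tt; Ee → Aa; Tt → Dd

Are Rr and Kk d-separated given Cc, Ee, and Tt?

No

We examine all 5 paths between Rr and Kk:
  1. Rr ← Ss → Cc ← Kk — Ss:fork[open]; Cc:collider[open] ⇒ active
  2. Rr ← Ee → Dd ← Tt ← Ss → Cc ← Kk — Ee:fork[blocks]; Dd:collider[blocks]; Tt:chain[blocks]; Ss:fork[open]; Cc:collider[open] ⇒ blocked
  3. Rr ← Ee ← Ss → Cc ← Kk — Ee:chain[blocks]; Ss:fork[open]; Cc:collider[open] ⇒ blocked
  4. Rr ← Ee → Aa → Dd ← Tt ← Ss → Cc ← Kk — Ee:fork[blocks]; Aa:chain[open]; Dd:collider[blocks]; Tt:chain[blocks]; Ss:fork[open]; Cc:collider[open] ⇒ blocked
  5. Rr → Cc ← Kk — Cc:collider[open] ⇒ active
At least one path is unblocked, so d-separation fails.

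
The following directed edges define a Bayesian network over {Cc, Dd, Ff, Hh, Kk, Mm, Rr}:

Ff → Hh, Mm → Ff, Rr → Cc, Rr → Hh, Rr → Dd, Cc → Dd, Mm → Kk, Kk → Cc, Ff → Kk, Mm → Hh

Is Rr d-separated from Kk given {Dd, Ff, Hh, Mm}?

No

Enumerating the 6 paths from Rr to Kk and testing each for blocking by {Dd, Ff, Hh, Mm}:
Path 1: Rr → Hh ← Ff → Kk
  Ff is a fork here and Ff is conditioned on, so the path is blocked at Ff.
Path 2: Rr → Hh ← Ff ← Mm → Kk
  Ff is a chain here and Ff is conditioned on, so the path is blocked at Ff.
Path 3: Rr → Hh ← Mm → Ff → Kk
  Mm is a fork here and Mm is conditioned on, so the path is blocked at Mm.
Path 4: Rr → Hh ← Mm → Kk
  Mm is a fork here and Mm is conditioned on, so the path is blocked at Mm.
Path 5: Rr → Cc ← Kk
  Cc is a collider and its descendant Dd is conditioned on, which opens it — no node blocks this path, so it is active.
Path 6: Rr → Dd ← Cc ← Kk
  Dd is a collider and Dd is conditioned on, which opens it; Cc is a chain and Cc is not conditioned on — no node blocks this path, so it is active.
Since the path Rr → Cc ← Kk is active, Rr and Kk are not d-separated given {Dd, Ff, Hh, Mm}.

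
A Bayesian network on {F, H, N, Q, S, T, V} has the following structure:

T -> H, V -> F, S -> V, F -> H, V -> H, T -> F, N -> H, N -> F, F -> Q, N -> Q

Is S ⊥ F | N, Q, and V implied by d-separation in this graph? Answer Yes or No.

There are 5 undirected paths between S and F; checking each against the conditioning set {N, Q, V}:
  1. S → V → F — V:chain[blocks] ⇒ blocked
  2. S → V → H ← F — V:chain[blocks]; H:collider[blocks] ⇒ blocked
  3. S → V → H ← N → F — V:chain[blocks]; H:collider[blocks]; N:fork[blocks] ⇒ blocked
  4. S → V → H ← N → Q ← F — V:chain[blocks]; H:collider[blocks]; N:fork[blocks]; Q:collider[open] ⇒ blocked
  5. S → V → H ← T → F — V:chain[blocks]; H:collider[blocks]; T:fork[open] ⇒ blocked
All paths are blocked; S ⊥ F | {N, Q, V} holds.

Yes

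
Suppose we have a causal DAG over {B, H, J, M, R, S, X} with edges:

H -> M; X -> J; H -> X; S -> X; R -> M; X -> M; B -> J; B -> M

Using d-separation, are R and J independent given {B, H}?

There are 3 undirected paths between R and J; checking each against the conditioning set {B, H}:
  1. R → M ← B → J — M:collider[blocks]; B:fork[blocks] ⇒ blocked
  2. R → M ← X → J — M:collider[blocks]; X:fork[open] ⇒ blocked
  3. R → M ← H → X → J — M:collider[blocks]; H:fork[blocks]; X:chain[open] ⇒ blocked
Every path is blocked, so R and J are d-separated given {B, H}.

Yes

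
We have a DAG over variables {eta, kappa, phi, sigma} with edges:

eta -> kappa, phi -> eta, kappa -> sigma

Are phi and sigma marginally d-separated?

The only undirected path from phi to sigma is:
  1. phi → eta → kappa → sigma — eta:chain[open]; kappa:chain[open] ⇒ active
Since the path phi → eta → kappa → sigma is active, phi and sigma are not d-separated given ∅.

No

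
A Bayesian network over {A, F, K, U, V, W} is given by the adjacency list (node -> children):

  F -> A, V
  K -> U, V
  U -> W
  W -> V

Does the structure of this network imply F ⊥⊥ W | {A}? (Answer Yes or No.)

There are 2 undirected paths between F and W; checking each against the conditioning set {A}:
  1. F → V ← W — V:collider[blocks] ⇒ blocked
  2. F → V ← K → U → W — V:collider[blocks]; K:fork[open]; U:chain[open] ⇒ blocked
Every path is blocked, so F and W are d-separated given {A}.

Yes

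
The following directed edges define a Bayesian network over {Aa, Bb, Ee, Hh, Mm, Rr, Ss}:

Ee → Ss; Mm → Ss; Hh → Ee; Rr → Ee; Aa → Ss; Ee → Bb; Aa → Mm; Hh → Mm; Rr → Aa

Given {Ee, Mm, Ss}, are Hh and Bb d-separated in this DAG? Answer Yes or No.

Yes — Hh and Bb are d-separated given {Ee, Mm, Ss}.

We examine all 5 paths between Hh and Bb:
Path 1: Hh → Mm → Ss ← Aa ← Rr → Ee → Bb
  Mm is a chain here and Mm is conditioned on, so the path is blocked at Mm.
Path 2: Hh → Mm → Ss ← Ee → Bb
  Mm is a chain here and Mm is conditioned on, so the path is blocked at Mm.
Path 3: Hh → Mm ← Aa → Ss ← Ee → Bb
  Ee is a fork here and Ee is conditioned on, so the path is blocked at Ee.
Path 4: Hh → Mm ← Aa ← Rr → Ee → Bb
  Ee is a chain here and Ee is conditioned on, so the path is blocked at Ee.
Path 5: Hh → Ee → Bb
  Ee is a chain here and Ee is conditioned on, so the path is blocked at Ee.
All paths are blocked; Hh ⊥ Bb | {Ee, Mm, Ss} holds.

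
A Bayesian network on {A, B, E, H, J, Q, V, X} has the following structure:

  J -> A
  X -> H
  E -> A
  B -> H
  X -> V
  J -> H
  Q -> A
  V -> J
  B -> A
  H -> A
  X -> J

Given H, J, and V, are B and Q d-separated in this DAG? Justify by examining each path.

Yes

We examine all 5 paths between B and Q:
  1. B → H ← X → V → J → A ← Q — H:collider[open]; X:fork[open]; V:chain[blocks]; J:chain[blocks]; A:collider[blocks] ⇒ blocked
  2. B → H ← X → J → A ← Q — H:collider[open]; X:fork[open]; J:chain[blocks]; A:collider[blocks] ⇒ blocked
  3. B → H → A ← Q — H:chain[blocks]; A:collider[blocks] ⇒ blocked
  4. B → H ← J → A ← Q — H:collider[open]; J:fork[blocks]; A:collider[blocks] ⇒ blocked
  5. B → A ← Q — A:collider[blocks] ⇒ blocked
Since every path is blocked, d-separation holds.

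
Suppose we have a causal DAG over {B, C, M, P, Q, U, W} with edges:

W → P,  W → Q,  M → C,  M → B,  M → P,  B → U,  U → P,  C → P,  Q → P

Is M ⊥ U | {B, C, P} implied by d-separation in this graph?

3 paths connect M and U; each must be blocked for d-separation to hold:
Path 1: M → B → U
  B is a chain here and B is conditioned on, so the path is blocked at B.
Path 2: M → P ← U
  P is a collider and P is conditioned on, which opens it — no node blocks this path, so it is active.
Path 3: M → C → P ← U
  C is a chain here and C is conditioned on, so the path is blocked at C.
At least one path is unblocked, so d-separation fails.

No — M and U are not d-separated given {B, C, P}.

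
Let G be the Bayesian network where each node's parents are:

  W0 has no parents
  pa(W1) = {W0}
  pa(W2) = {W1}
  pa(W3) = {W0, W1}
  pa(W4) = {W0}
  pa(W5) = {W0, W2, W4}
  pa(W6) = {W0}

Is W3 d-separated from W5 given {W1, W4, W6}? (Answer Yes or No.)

No

We examine all 6 paths between W3 and W5:
Path 1: W3 ← W0 → W5
  W0 is a fork and W0 is not conditioned on — no node blocks this path, so it is active.
Path 2: W3 ← W0 → W4 → W5
  W4 is a chain here and W4 is conditioned on, so the path is blocked at W4.
Path 3: W3 ← W0 → W1 → W2 → W5
  W1 is a chain here and W1 is conditioned on, so the path is blocked at W1.
Path 4: W3 ← W1 ← W0 → W5
  W1 is a chain here and W1 is conditioned on, so the path is blocked at W1.
Path 5: W3 ← W1 ← W0 → W4 → W5
  W1 is a chain here and W1 is conditioned on, so the path is blocked at W1.
Path 6: W3 ← W1 → W2 → W5
  W1 is a fork here and W1 is conditioned on, so the path is blocked at W1.
Because an active path exists, W3 and W5 are not d-separated.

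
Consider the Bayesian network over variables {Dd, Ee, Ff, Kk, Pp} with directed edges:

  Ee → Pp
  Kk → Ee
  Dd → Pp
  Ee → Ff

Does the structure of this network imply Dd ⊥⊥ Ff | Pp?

Only one path connects Dd and Ff:
Path 1: Dd → Pp ← Ee → Ff
  Pp is a collider and Pp is conditioned on, which opens it; Ee is a fork and Ee is not conditioned on — no node blocks this path, so it is active.
Since the path Dd → Pp ← Ee → Ff is active, Dd and Ff are not d-separated given {Pp}.

No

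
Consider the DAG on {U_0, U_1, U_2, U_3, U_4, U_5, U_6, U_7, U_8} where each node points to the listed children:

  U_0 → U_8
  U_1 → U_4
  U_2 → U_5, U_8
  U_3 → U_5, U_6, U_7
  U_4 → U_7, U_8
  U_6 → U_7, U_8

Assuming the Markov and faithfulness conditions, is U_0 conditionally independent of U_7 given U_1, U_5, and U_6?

Enumerating the 5 paths from U_0 to U_7 and testing each for blocking by {U_1, U_5, U_6}:
Path 1: U_0 → U_8 ← U_4 → U_7
  U_8 is a collider here and neither U_8 nor any of its descendants is conditioned on, so the collider stays closed — the path is blocked at U_8.
Path 2: U_0 → U_8 ← U_6 → U_7
  U_8 is a collider here and neither U_8 nor any of its descendants is conditioned on, so the collider stays closed — the path is blocked at U_8.
Path 3: U_0 → U_8 ← U_6 ← U_3 → U_7
  U_8 is a collider here and neither U_8 nor any of its descendants is conditioned on, so the collider stays closed — the path is blocked at U_8.
Path 4: U_0 → U_8 ← U_2 → U_5 ← U_3 → U_6 → U_7
  U_8 is a collider here and neither U_8 nor any of its descendants is conditioned on, so the collider stays closed — the path is blocked at U_8.
Path 5: U_0 → U_8 ← U_2 → U_5 ← U_3 → U_7
  U_8 is a collider here and neither U_8 nor any of its descendants is conditioned on, so the collider stays closed — the path is blocked at U_8.
Every path is blocked, so U_0 and U_7 are d-separated given {U_1, U_5, U_6}.

Yes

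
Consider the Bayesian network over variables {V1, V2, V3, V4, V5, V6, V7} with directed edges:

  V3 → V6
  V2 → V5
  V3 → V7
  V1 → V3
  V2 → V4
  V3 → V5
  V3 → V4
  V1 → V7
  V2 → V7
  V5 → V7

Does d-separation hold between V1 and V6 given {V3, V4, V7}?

6 paths connect V1 and V6; each must be blocked for d-separation to hold:
  1. V1 → V3 → V6 — V3:chain[blocks] ⇒ blocked
  2. V1 → V7 ← V5 ← V2 → V4 ← V3 → V6 — V7:collider[open]; V5:chain[open]; V2:fork[open]; V4:collider[open]; V3:fork[blocks] ⇒ blocked
  3. V1 → V7 ← V5 ← V3 → V6 — V7:collider[open]; V5:chain[open]; V3:fork[blocks] ⇒ blocked
  4. V1 → V7 ← V2 → V5 ← V3 → V6 — V7:collider[open]; V2:fork[open]; V5:collider[open]; V3:fork[blocks] ⇒ blocked
  5. V1 → V7 ← V2 → V4 ← V3 → V6 — V7:collider[open]; V2:fork[open]; V4:collider[open]; V3:fork[blocks] ⇒ blocked
  6. V1 → V7 ← V3 → V6 — V7:collider[open]; V3:fork[blocks] ⇒ blocked
Since every path is blocked, d-separation holds.

Yes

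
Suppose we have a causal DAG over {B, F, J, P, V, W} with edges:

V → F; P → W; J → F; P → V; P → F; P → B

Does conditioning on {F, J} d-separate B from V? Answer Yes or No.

No

There are 2 undirected paths between B and V; checking each against the conditioning set {F, J}:
Path 1: B ← P → V
  P is a fork and P is not conditioned on — no node blocks this path, so it is active.
Path 2: B ← P → F ← V
  P is a fork and P is not conditioned on; F is a collider and F is conditioned on, which opens it — no node blocks this path, so it is active.
Since the path B ← P → V is active, B and V are not d-separated given {F, J}.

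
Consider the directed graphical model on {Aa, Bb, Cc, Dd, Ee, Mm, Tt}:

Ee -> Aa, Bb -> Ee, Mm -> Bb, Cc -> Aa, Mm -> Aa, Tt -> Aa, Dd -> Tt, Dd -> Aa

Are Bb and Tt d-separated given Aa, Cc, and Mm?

4 paths connect Bb and Tt; each must be blocked for d-separation to hold:
  1. Bb → Ee → Aa ← Dd → Tt — Ee:chain[open]; Aa:collider[open]; Dd:fork[open] ⇒ active
  2. Bb → Ee → Aa ← Tt — Ee:chain[open]; Aa:collider[open] ⇒ active
  3. Bb ← Mm → Aa ← Dd → Tt — Mm:fork[blocks]; Aa:collider[open]; Dd:fork[open] ⇒ blocked
  4. Bb ← Mm → Aa ← Tt — Mm:fork[blocks]; Aa:collider[open] ⇒ blocked
Because an active path exists, Bb and Tt are not d-separated.

No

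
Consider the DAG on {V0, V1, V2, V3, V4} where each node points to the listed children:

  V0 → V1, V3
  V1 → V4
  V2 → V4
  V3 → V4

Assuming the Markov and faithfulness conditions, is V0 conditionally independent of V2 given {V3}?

We examine all 2 paths between V0 and V2:
  1. V0 → V1 → V4 ← V2 — V1:chain[open]; V4:collider[blocks] ⇒ blocked
  2. V0 → V3 → V4 ← V2 — V3:chain[blocks]; V4:collider[blocks] ⇒ blocked
Since every path is blocked, d-separation holds.

Yes — V0 and V2 are d-separated given {V3}.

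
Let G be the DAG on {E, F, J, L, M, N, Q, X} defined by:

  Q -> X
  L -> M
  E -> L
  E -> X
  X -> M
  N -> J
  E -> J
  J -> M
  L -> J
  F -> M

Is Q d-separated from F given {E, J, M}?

No — Q and F are not d-separated given {E, J, M}.

5 paths connect Q and F; each must be blocked for d-separation to hold:
Path 1: Q → X ← E → L → J → M ← F
  E is a fork here and E is conditioned on, so the path is blocked at E.
Path 2: Q → X ← E → L → M ← F
  E is a fork here and E is conditioned on, so the path is blocked at E.
Path 3: Q → X ← E → J ← L → M ← F
  E is a fork here and E is conditioned on, so the path is blocked at E.
Path 4: Q → X ← E → J → M ← F
  E is a fork here and E is conditioned on, so the path is blocked at E.
Path 5: Q → X → M ← F
  X is a chain and X is not conditioned on; M is a collider and M is conditioned on, which opens it — no node blocks this path, so it is active.
At least one path is unblocked, so d-separation fails.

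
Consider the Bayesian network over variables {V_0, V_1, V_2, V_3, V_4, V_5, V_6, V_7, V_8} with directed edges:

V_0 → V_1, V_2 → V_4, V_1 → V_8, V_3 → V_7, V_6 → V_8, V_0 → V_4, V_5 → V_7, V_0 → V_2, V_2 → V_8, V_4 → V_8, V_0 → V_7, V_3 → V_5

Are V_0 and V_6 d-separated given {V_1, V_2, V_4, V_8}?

There are 5 undirected paths between V_0 and V_6; checking each against the conditioning set {V_1, V_2, V_4, V_8}:
  1. V_0 → V_2 → V_4 → V_8 ← V_6 — V_2:chain[blocks]; V_4:chain[blocks]; V_8:collider[open] ⇒ blocked
  2. V_0 → V_2 → V_8 ← V_6 — V_2:chain[blocks]; V_8:collider[open] ⇒ blocked
  3. V_0 → V_4 ← V_2 → V_8 ← V_6 — V_4:collider[open]; V_2:fork[blocks]; V_8:collider[open] ⇒ blocked
  4. V_0 → V_4 → V_8 ← V_6 — V_4:chain[blocks]; V_8:collider[open] ⇒ blocked
  5. V_0 → V_1 → V_8 ← V_6 — V_1:chain[blocks]; V_8:collider[open] ⇒ blocked
Every path is blocked, so V_0 and V_6 are d-separated given {V_1, V_2, V_4, V_8}.

Yes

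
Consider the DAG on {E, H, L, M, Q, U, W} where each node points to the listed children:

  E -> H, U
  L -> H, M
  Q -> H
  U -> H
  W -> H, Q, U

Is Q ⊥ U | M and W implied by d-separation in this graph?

Yes

There are 6 undirected paths between Q and U; checking each against the conditioning set {M, W}:
  1. Q ← W → U — W:fork[blocks] ⇒ blocked
  2. Q ← W → H ← U — W:fork[blocks]; H:collider[blocks] ⇒ blocked
  3. Q ← W → H ← E → U — W:fork[blocks]; H:collider[blocks]; E:fork[open] ⇒ blocked
  4. Q → H ← W → U — H:collider[blocks]; W:fork[blocks] ⇒ blocked
  5. Q → H ← U — H:collider[blocks] ⇒ blocked
  6. Q → H ← E → U — H:collider[blocks]; E:fork[open] ⇒ blocked
Every path is blocked, so Q and U are d-separated given {M, W}.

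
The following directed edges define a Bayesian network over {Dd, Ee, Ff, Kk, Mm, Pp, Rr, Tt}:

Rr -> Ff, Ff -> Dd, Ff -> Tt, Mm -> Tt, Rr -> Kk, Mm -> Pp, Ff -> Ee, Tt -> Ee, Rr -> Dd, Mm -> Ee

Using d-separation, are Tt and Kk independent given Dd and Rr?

Yes

We examine all 6 paths between Tt and Kk:
Path 1: Tt ← Mm → Ee ← Ff ← Rr → Kk
  Ee is a collider here and neither Ee nor any of its descendants is conditioned on, so the collider stays closed — the path is blocked at Ee.
Path 2: Tt ← Mm → Ee ← Ff → Dd ← Rr → Kk
  Ee is a collider here and neither Ee nor any of its descendants is conditioned on, so the collider stays closed — the path is blocked at Ee.
Path 3: Tt → Ee ← Ff ← Rr → Kk
  Ee is a collider here and neither Ee nor any of its descendants is conditioned on, so the collider stays closed — the path is blocked at Ee.
Path 4: Tt → Ee ← Ff → Dd ← Rr → Kk
  Ee is a collider here and neither Ee nor any of its descendants is conditioned on, so the collider stays closed — the path is blocked at Ee.
Path 5: Tt ← Ff ← Rr → Kk
  Rr is a fork here and Rr is conditioned on, so the path is blocked at Rr.
Path 6: Tt ← Ff → Dd ← Rr → Kk
  Rr is a fork here and Rr is conditioned on, so the path is blocked at Rr.
Every path is blocked, so Tt and Kk are d-separated given {Dd, Rr}.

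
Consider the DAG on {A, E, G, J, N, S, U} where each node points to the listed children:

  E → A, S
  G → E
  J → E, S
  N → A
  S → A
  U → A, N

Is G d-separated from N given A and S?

No — G and N are not d-separated given {A, S}.

There are 6 undirected paths between G and N; checking each against the conditioning set {A, S}:
  1. G → E → S → A ← U → N — E:chain[open]; S:chain[blocks]; A:collider[open]; U:fork[open] ⇒ blocked
  2. G → E → S → A ← N — E:chain[open]; S:chain[blocks]; A:collider[open] ⇒ blocked
  3. G → E ← J → S → A ← U → N — E:collider[open]; J:fork[open]; S:chain[blocks]; A:collider[open]; U:fork[open] ⇒ blocked
  4. G → E ← J → S → A ← N — E:collider[open]; J:fork[open]; S:chain[blocks]; A:collider[open] ⇒ blocked
  5. G → E → A ← U → N — E:chain[open]; A:collider[open]; U:fork[open] ⇒ active
  6. G → E → A ← N — E:chain[open]; A:collider[open] ⇒ active
Because an active path exists, G and N are not d-separated.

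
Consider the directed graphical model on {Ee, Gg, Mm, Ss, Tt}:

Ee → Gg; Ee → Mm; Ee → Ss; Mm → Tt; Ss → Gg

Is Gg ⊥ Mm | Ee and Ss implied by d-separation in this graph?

2 paths connect Gg and Mm; each must be blocked for d-separation to hold:
  1. Gg ← Ee → Mm — Ee:fork[blocks] ⇒ blocked
  2. Gg ← Ss ← Ee → Mm — Ss:chain[blocks]; Ee:fork[blocks] ⇒ blocked
All paths are blocked; Gg ⊥ Mm | {Ee, Ss} holds.

Yes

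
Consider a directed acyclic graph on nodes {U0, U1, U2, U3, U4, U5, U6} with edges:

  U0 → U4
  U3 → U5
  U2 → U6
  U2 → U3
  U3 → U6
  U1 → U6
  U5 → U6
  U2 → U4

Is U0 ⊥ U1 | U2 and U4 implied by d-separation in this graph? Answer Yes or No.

3 paths connect U0 and U1; each must be blocked for d-separation to hold:
  1. U0 → U4 ← U2 → U6 ← U1 — U4:collider[open]; U2:fork[blocks]; U6:collider[blocks] ⇒ blocked
  2. U0 → U4 ← U2 → U3 → U5 → U6 ← U1 — U4:collider[open]; U2:fork[blocks]; U3:chain[open]; U5:chain[open]; U6:collider[blocks] ⇒ blocked
  3. U0 → U4 ← U2 → U3 → U6 ← U1 — U4:collider[open]; U2:fork[blocks]; U3:chain[open]; U6:collider[blocks] ⇒ blocked
Every path is blocked, so U0 and U1 are d-separated given {U2, U4}.

Yes — U0 and U1 are d-separated given {U2, U4}.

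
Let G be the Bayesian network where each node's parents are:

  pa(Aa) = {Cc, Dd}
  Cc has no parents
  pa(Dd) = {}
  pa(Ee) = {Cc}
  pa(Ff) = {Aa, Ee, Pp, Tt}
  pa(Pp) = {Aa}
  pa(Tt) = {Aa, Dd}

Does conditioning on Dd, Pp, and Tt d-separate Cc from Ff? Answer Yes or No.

5 paths connect Cc and Ff; each must be blocked for d-separation to hold:
Path 1: Cc → Ee → Ff
  Ee is a chain and Ee is not conditioned on — no node blocks this path, so it is active.
Path 2: Cc → Aa → Ff
  Aa is a chain and Aa is not conditioned on — no node blocks this path, so it is active.
Path 3: Cc → Aa → Pp → Ff
  Pp is a chain here and Pp is conditioned on, so the path is blocked at Pp.
Path 4: Cc → Aa → Tt → Ff
  Tt is a chain here and Tt is conditioned on, so the path is blocked at Tt.
Path 5: Cc → Aa ← Dd → Tt → Ff
  Dd is a fork here and Dd is conditioned on, so the path is blocked at Dd.
Since the path Cc → Ee → Ff is active, Cc and Ff are not d-separated given {Dd, Pp, Tt}.

No — Cc and Ff are not d-separated given {Dd, Pp, Tt}.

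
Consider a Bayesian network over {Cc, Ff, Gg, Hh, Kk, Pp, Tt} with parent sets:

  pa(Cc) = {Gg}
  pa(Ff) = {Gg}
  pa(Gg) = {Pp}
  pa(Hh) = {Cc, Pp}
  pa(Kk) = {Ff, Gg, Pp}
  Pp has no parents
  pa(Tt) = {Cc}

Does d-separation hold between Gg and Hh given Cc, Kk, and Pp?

4 paths connect Gg and Hh; each must be blocked for d-separation to hold:
  1. Gg → Kk ← Pp → Hh — Kk:collider[open]; Pp:fork[blocks] ⇒ blocked
  2. Gg → Cc → Hh — Cc:chain[blocks] ⇒ blocked
  3. Gg ← Pp → Hh — Pp:fork[blocks] ⇒ blocked
  4. Gg → Ff → Kk ← Pp → Hh — Ff:chain[open]; Kk:collider[open]; Pp:fork[blocks] ⇒ blocked
Since every path is blocked, d-separation holds.

Yes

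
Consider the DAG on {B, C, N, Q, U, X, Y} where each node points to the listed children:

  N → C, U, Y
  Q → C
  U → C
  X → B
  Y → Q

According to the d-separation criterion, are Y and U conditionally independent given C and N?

No

Enumerating the 4 paths from Y to U and testing each for blocking by {C, N}:
  1. Y ← N → U — N:fork[blocks] ⇒ blocked
  2. Y ← N → C ← U — N:fork[blocks]; C:collider[open] ⇒ blocked
  3. Y → Q → C ← U — Q:chain[open]; C:collider[open] ⇒ active
  4. Y → Q → C ← N → U — Q:chain[open]; C:collider[open]; N:fork[blocks] ⇒ blocked
Since the path Y → Q → C ← U is active, Y and U are not d-separated given {C, N}.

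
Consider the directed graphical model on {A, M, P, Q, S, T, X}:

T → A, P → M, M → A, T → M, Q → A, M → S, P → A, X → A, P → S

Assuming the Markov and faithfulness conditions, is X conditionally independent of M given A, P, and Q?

There are 4 undirected paths between X and M; checking each against the conditioning set {A, P, Q}:
Path 1: X → A ← T → M
  A is a collider and A is conditioned on, which opens it; T is a fork and T is not conditioned on — no node blocks this path, so it is active.
Path 2: X → A ← P → S ← M
  P is a fork here and P is conditioned on, so the path is blocked at P.
Path 3: X → A ← P → M
  P is a fork here and P is conditioned on, so the path is blocked at P.
Path 4: X → A ← M
  A is a collider and A is conditioned on, which opens it — no node blocks this path, so it is active.
Since the path X → A ← T → M is active, X and M are not d-separated given {A, P, Q}.

No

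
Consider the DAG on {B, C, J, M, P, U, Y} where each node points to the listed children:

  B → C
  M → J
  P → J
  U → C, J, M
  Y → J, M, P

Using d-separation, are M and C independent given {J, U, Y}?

Yes

We examine all 4 paths between M and C:
Path 1: M → J ← U → C
  U is a fork here and U is conditioned on, so the path is blocked at U.
Path 2: M ← U → C
  U is a fork here and U is conditioned on, so the path is blocked at U.
Path 3: M ← Y → J ← U → C
  Y is a fork here and Y is conditioned on, so the path is blocked at Y.
Path 4: M ← Y → P → J ← U → C
  Y is a fork here and Y is conditioned on, so the path is blocked at Y.
Every path is blocked, so M and C are d-separated given {J, U, Y}.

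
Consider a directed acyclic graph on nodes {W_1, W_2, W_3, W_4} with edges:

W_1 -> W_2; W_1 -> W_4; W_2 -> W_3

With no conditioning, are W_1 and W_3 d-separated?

No

Only one path connects W_1 and W_3:
  1. W_1 → W_2 → W_3 — W_2:chain[open] ⇒ active
Since the path W_1 → W_2 → W_3 is active, W_1 and W_3 are not d-separated given ∅.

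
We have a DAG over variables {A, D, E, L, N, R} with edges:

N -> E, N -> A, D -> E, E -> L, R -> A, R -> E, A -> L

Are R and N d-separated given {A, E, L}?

4 paths connect R and N; each must be blocked for d-separation to hold:
Path 1: R → E → L ← A ← N
  E is a chain here and E is conditioned on, so the path is blocked at E.
Path 2: R → E ← N
  E is a collider and E is conditioned on, which opens it — no node blocks this path, so it is active.
Path 3: R → A → L ← E ← N
  A is a chain here and A is conditioned on, so the path is blocked at A.
Path 4: R → A ← N
  A is a collider and A is conditioned on, which opens it — no node blocks this path, so it is active.
Because an active path exists, R and N are not d-separated.

No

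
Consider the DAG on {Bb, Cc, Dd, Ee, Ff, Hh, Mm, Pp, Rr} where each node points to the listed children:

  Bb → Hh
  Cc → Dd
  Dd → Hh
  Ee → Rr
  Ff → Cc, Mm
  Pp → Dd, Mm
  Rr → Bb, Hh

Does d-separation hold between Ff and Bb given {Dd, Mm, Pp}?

Yes

We examine all 4 paths between Ff and Bb:
Path 1: Ff → Cc → Dd → Hh ← Rr → Bb
  Dd is a chain here and Dd is conditioned on, so the path is blocked at Dd.
Path 2: Ff → Cc → Dd → Hh ← Bb
  Dd is a chain here and Dd is conditioned on, so the path is blocked at Dd.
Path 3: Ff → Mm ← Pp → Dd → Hh ← Rr → Bb
  Pp is a fork here and Pp is conditioned on, so the path is blocked at Pp.
Path 4: Ff → Mm ← Pp → Dd → Hh ← Bb
  Pp is a fork here and Pp is conditioned on, so the path is blocked at Pp.
Since every path is blocked, d-separation holds.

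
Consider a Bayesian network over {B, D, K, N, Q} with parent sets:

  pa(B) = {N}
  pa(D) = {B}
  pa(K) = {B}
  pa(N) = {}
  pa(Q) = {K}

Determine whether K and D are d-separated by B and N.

Only one path connects K and D:
Path 1: K ← B → D
  B is a fork here and B is conditioned on, so the path is blocked at B.
Since every path is blocked, d-separation holds.

Yes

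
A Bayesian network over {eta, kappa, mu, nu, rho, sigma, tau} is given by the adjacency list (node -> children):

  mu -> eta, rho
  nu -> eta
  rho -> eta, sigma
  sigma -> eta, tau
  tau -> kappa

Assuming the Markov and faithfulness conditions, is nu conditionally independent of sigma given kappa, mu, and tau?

Yes — nu and sigma are d-separated given {kappa, mu, tau}.

We examine all 3 paths between nu and sigma:
Path 1: nu → eta ← rho → sigma
  eta is a collider here and neither eta nor any of its descendants is conditioned on, so the collider stays closed — the path is blocked at eta.
Path 2: nu → eta ← mu → rho → sigma
  eta is a collider here and neither eta nor any of its descendants is conditioned on, so the collider stays closed — the path is blocked at eta.
Path 3: nu → eta ← sigma
  eta is a collider here and neither eta nor any of its descendants is conditioned on, so the collider stays closed — the path is blocked at eta.
Since every path is blocked, d-separation holds.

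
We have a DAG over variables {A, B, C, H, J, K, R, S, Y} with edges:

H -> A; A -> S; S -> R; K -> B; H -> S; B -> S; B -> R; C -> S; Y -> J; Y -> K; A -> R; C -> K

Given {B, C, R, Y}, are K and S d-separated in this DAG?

Yes

We examine all 5 paths between K and S:
Path 1: K ← C → S
  C is a fork here and C is conditioned on, so the path is blocked at C.
Path 2: K → B → R ← A → S
  B is a chain here and B is conditioned on, so the path is blocked at B.
Path 3: K → B → R ← A ← H → S
  B is a chain here and B is conditioned on, so the path is blocked at B.
Path 4: K → B → R ← S
  B is a chain here and B is conditioned on, so the path is blocked at B.
Path 5: K → B → S
  B is a chain here and B is conditioned on, so the path is blocked at B.
Every path is blocked, so K and S are d-separated given {B, C, R, Y}.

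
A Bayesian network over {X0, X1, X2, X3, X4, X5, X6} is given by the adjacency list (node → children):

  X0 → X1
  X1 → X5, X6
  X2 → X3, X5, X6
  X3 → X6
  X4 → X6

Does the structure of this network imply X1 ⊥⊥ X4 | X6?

No

There are 3 undirected paths between X1 and X4; checking each against the conditioning set {X6}:
Path 1: X1 → X6 ← X4
  X6 is a collider and X6 is conditioned on, which opens it — no node blocks this path, so it is active.
Path 2: X1 → X5 ← X2 → X6 ← X4
  X5 is a collider here and neither X5 nor any of its descendants is conditioned on, so the collider stays closed — the path is blocked at X5.
Path 3: X1 → X5 ← X2 → X3 → X6 ← X4
  X5 is a collider here and neither X5 nor any of its descendants is conditioned on, so the collider stays closed — the path is blocked at X5.
At least one path is unblocked, so d-separation fails.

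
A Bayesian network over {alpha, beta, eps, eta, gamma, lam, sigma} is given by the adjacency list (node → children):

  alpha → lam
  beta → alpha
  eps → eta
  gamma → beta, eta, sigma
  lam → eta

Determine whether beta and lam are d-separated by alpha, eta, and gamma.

2 paths connect beta and lam; each must be blocked for d-separation to hold:
Path 1: beta ← gamma → eta ← lam
  gamma is a fork here and gamma is conditioned on, so the path is blocked at gamma.
Path 2: beta → alpha → lam
  alpha is a chain here and alpha is conditioned on, so the path is blocked at alpha.
All paths are blocked; beta ⊥ lam | {alpha, eta, gamma} holds.

Yes — beta and lam are d-separated given {alpha, eta, gamma}.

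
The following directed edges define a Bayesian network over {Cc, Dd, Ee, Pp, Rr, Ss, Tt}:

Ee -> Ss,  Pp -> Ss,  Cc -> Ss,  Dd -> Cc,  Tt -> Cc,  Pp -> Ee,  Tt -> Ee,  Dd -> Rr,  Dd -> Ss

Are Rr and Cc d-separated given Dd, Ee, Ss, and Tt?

Enumerating the 4 paths from Rr to Cc and testing each for blocking by {Dd, Ee, Ss, Tt}:
  1. Rr ← Dd → Cc — Dd:fork[blocks] ⇒ blocked
  2. Rr ← Dd → Ss ← Pp → Ee ← Tt → Cc — Dd:fork[blocks]; Ss:collider[open]; Pp:fork[open]; Ee:collider[open]; Tt:fork[blocks] ⇒ blocked
  3. Rr ← Dd → Ss ← Cc — Dd:fork[blocks]; Ss:collider[open] ⇒ blocked
  4. Rr ← Dd → Ss ← Ee ← Tt → Cc — Dd:fork[blocks]; Ss:collider[open]; Ee:chain[blocks]; Tt:fork[blocks] ⇒ blocked
All paths are blocked; Rr ⊥ Cc | {Dd, Ee, Ss, Tt} holds.

Yes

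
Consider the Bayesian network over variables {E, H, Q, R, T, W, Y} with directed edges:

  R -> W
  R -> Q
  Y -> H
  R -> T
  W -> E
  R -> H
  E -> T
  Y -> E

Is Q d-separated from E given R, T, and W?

Yes

Enumerating the 3 paths from Q to E and testing each for blocking by {R, T, W}:
Path 1: Q ← R → T ← E
  R is a fork here and R is conditioned on, so the path is blocked at R.
Path 2: Q ← R → W → E
  R is a fork here and R is conditioned on, so the path is blocked at R.
Path 3: Q ← R → H ← Y → E
  R is a fork here and R is conditioned on, so the path is blocked at R.
All paths are blocked; Q ⊥ E | {R, T, W} holds.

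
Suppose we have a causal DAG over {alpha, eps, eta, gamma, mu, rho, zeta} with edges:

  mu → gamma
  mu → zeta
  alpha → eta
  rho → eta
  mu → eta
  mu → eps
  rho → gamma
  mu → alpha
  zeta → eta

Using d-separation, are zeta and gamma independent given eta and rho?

6 paths connect zeta and gamma; each must be blocked for d-separation to hold:
  1. zeta ← mu → gamma — mu:fork[open] ⇒ active
  2. zeta ← mu → alpha → eta ← rho → gamma — mu:fork[open]; alpha:chain[open]; eta:collider[open]; rho:fork[blocks] ⇒ blocked
  3. zeta ← mu → eta ← rho → gamma — mu:fork[open]; eta:collider[open]; rho:fork[blocks] ⇒ blocked
  4. zeta → eta ← mu → gamma — eta:collider[open]; mu:fork[open] ⇒ active
  5. zeta → eta ← rho → gamma — eta:collider[open]; rho:fork[blocks] ⇒ blocked
  6. zeta → eta ← alpha ← mu → gamma — eta:collider[open]; alpha:chain[open]; mu:fork[open] ⇒ active
Since the path zeta ← mu → gamma is active, zeta and gamma are not d-separated given {eta, rho}.

No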